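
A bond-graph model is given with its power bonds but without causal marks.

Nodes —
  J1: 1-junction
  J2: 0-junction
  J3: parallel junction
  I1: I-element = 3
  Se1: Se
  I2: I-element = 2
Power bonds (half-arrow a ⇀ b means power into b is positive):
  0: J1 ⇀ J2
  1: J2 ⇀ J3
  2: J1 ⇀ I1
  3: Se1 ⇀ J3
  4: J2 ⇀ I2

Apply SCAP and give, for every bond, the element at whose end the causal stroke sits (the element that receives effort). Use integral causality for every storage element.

b0 |J1
b1 |J2
b2 |I1
b3 |J3
b4 |I2

b3 stroke→J3  (Se1: effort source, stroke at far end)
b1 stroke→J2  (J3: bond 3 brought effort, rest push out)
b0 stroke→J1  (0-jn J2 has e-setter on 1)
b4 stroke→I2  (J2: bond 1 brought effort, rest push out)
b2 stroke→I1  (closing 1-jn rule on J1)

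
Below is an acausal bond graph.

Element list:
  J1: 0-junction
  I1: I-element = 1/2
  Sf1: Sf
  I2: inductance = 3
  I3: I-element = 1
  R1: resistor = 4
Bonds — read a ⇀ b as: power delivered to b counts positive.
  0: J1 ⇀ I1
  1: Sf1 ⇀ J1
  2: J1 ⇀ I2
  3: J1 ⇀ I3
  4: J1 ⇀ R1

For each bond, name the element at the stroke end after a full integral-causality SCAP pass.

β0 stroke at I1
β1 stroke at Sf1
β2 stroke at I2
β3 stroke at I3
β4 stroke at J1

bond 1 |Sf1  (source Sf1 imposes f)
bond 0 |I1  (I1: I, integral causality)
bond 2 |I2  (I2 outputs flow p/I2)
bond 3 |I3  (I3 integral (f out))
bond 4 |J1  (J1 needs exactly one e-in)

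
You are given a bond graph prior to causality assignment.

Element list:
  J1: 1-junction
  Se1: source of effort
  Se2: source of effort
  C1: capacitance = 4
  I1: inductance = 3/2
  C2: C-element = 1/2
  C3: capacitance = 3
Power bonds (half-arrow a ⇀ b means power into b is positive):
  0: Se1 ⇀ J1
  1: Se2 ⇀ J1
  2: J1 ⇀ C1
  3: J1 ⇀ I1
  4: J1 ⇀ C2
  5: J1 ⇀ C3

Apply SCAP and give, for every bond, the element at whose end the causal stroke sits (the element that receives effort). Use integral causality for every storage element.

#0 stroke at J1
#1 stroke at J1
#2 stroke at J1
#3 stroke at I1
#4 stroke at J1
#5 stroke at J1

#0 →J1  (Se1 fixes effort; stroke away)
#1 →J1  (Se2 (Se) sets effort on bond)
#2 →J1  (C1: C, integral causality)
#3 →I1  (prefer integral on I1)
#4 →J1  (J1 flow already set via bond 3)
#5 →J1  (J1: bond 3 brought flow, rest push out)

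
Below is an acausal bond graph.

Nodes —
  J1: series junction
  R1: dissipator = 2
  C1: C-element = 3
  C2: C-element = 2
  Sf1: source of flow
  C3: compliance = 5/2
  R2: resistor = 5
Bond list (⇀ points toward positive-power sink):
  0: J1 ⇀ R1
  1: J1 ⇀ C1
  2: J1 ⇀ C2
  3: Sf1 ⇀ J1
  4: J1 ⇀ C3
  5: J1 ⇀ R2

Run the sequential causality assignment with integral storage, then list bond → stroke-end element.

#0 stroke→J1
#1 stroke→J1
#2 stroke→J1
#3 stroke→Sf1
#4 stroke→J1
#5 stroke→J1

b3 stroke at Sf1  (Sf1 fixes flow; stroke at Sf1)
b0 stroke at J1  (common-f at J1 fixed by 3)
b1 stroke at J1  (common-f at J1 fixed by 3)
b2 stroke at J1  (common-f at J1 fixed by 3)
b4 stroke at J1  (1-jn J1 has f-setter on 3)
b5 stroke at J1  (J1 flow already set via bond 3)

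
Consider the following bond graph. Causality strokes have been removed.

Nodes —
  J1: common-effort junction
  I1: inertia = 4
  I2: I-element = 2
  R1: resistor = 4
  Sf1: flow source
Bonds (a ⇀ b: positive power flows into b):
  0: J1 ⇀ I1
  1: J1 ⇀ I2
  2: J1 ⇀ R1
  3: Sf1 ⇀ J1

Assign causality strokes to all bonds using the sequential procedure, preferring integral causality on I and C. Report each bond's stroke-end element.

β3 →Sf1  (Sf1: flow source, stroke at near end)
β0 →I1  (I1 outputs flow p/I1)
β1 →I2  (prefer integral on I2)
β2 →J1  (closing 0-jn rule on J1)

bond 0 stroke at I1
bond 1 stroke at I2
bond 2 stroke at J1
bond 3 stroke at Sf1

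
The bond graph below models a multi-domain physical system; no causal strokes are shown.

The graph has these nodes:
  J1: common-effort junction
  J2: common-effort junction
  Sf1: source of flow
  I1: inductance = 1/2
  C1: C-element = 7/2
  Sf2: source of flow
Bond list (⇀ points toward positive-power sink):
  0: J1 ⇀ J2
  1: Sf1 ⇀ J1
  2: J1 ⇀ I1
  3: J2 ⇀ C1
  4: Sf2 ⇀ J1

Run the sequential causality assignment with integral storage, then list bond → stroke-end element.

β0 |J1
β1 |Sf1
β2 |I1
β3 |J2
β4 |Sf2

bond 1 |Sf1  (Sf1 fixes flow; stroke at Sf1)
bond 4 |Sf2  (Sf2: flow source, stroke at near end)
bond 2 |I1  (I1: I, integral causality)
bond 0 |J1  (only one effort-in slot at J1)
bond 3 |J2  (only one effort-in slot at J2)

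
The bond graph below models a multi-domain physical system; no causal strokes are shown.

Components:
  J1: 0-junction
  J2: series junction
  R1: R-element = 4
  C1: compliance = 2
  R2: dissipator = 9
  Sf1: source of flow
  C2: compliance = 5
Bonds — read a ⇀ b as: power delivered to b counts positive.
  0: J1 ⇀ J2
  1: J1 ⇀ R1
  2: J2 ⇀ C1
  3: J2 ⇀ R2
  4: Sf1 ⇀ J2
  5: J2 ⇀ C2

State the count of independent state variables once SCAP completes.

2  (C1, C2 all integral)

bond 4 stroke at Sf1  (Sf1: flow source, stroke at near end)
bond 0 stroke at J2  (J2 flow already set via bond 4)
bond 2 stroke at J2  (common-f at J2 fixed by 4)
bond 3 stroke at J2  (J2: bond 4 brought flow, rest push out)
bond 5 stroke at J2  (1-jn J2 has f-setter on 4)
bond 1 stroke at J1  (J1 needs exactly one e-in)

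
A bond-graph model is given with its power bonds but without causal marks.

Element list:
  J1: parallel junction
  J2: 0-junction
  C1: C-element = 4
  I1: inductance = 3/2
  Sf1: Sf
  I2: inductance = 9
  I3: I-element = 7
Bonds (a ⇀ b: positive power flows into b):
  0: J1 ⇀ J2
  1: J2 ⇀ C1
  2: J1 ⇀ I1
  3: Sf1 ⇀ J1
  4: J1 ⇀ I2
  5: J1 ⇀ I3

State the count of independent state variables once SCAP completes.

4  (C1, I1, I2, I3 all integral)

β3 |Sf1  (Sf1 fixes flow; stroke at Sf1)
β1 |J2  (prefer integral on C1)
β0 |J1  (0-jn J2 has e-setter on 1)
β2 |I1  (J1 effort already set via bond 0)
β4 |I2  (J1 effort already set via bond 0)
β5 |I3  (common-e at J1 fixed by 0)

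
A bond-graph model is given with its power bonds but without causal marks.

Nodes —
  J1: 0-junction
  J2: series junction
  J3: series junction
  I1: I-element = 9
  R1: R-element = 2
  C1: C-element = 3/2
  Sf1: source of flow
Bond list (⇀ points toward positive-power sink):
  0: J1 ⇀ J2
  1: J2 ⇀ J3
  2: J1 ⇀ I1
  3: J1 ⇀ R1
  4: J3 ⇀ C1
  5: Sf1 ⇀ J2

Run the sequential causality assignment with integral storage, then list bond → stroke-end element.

bond 5 stroke at Sf1  (Sf1: flow source, stroke at near end)
bond 0 stroke at J2  (J2: bond 5 brought flow, rest push out)
bond 1 stroke at J2  (J2: bond 5 brought flow, rest push out)
bond 4 stroke at J3  (common-f at J3 fixed by 1)
bond 2 stroke at I1  (I1: I, integral causality)
bond 3 stroke at J1  (only one effort-in slot at J1)

#0 stroke→J2
#1 stroke→J2
#2 stroke→I1
#3 stroke→J1
#4 stroke→J3
#5 stroke→Sf1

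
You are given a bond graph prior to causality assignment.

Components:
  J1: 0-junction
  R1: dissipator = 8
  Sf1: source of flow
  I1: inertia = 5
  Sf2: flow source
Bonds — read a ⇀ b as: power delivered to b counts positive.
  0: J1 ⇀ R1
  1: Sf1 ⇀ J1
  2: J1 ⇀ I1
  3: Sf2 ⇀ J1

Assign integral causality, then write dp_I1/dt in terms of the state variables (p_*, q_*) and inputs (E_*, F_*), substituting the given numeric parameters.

dp_I1/dt = 8*F_Sf1 + 8*F_Sf2 - 8*p_I1/5

bond 1 →Sf1  (Sf1 (Sf) sets flow on bond)
bond 3 →Sf2  (Sf2 (Sf) sets flow on bond)
bond 2 →I1  (I1 outputs flow p/I1)
bond 0 →J1  (only one effort-in slot at J1)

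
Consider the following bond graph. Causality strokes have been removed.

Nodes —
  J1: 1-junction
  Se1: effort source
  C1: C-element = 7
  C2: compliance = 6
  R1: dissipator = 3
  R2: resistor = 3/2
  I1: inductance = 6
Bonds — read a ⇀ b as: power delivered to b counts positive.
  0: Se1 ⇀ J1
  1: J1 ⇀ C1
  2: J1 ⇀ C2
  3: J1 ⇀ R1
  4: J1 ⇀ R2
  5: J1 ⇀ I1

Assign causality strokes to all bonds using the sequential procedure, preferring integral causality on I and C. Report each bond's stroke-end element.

β0 |J1
β1 |J1
β2 |J1
β3 |J1
β4 |J1
β5 |I1

b0 |J1  (Se1 (Se) sets effort on bond)
b1 |J1  (C1 integral (e out))
b2 |J1  (prefer integral on C2)
b5 |I1  (prefer integral on I1)
b3 |J1  (J1 flow already set via bond 5)
b4 |J1  (1-jn J1 has f-setter on 5)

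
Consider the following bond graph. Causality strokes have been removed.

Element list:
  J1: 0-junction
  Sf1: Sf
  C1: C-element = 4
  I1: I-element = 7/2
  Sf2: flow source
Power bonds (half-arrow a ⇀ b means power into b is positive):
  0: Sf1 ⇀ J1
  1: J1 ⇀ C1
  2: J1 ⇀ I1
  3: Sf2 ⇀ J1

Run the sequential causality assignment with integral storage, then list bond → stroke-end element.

β0 stroke at Sf1
β1 stroke at J1
β2 stroke at I1
β3 stroke at Sf2

#0 →Sf1  (Sf1 (Sf) sets flow on bond)
#3 →Sf2  (Sf2 fixes flow; stroke at Sf2)
#1 →J1  (C1: C, integral causality)
#2 →I1  (J1 effort already set via bond 1)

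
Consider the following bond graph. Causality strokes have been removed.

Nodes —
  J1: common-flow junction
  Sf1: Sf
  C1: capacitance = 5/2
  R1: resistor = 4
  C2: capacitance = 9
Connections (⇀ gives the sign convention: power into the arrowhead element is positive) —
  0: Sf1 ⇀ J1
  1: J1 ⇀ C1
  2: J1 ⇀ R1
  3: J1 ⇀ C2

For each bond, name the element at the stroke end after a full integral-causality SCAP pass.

b0 |Sf1  (source Sf1 imposes f)
b1 |J1  (1-jn J1 has f-setter on 0)
b2 |J1  (common-f at J1 fixed by 0)
b3 |J1  (common-f at J1 fixed by 0)

#0 →Sf1
#1 →J1
#2 →J1
#3 →J1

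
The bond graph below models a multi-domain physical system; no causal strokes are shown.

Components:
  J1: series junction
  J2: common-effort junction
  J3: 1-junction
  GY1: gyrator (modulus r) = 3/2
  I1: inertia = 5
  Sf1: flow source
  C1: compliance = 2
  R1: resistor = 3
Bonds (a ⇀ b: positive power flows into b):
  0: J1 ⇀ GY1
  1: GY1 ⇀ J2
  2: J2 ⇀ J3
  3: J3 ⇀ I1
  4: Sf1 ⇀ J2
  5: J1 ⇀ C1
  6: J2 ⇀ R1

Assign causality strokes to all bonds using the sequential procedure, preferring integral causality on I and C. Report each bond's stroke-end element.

bond 0 |GY1
bond 1 |GY1
bond 2 |J3
bond 3 |I1
bond 4 |Sf1
bond 5 |J1
bond 6 |J2

bond 4 →Sf1  (Sf1 (Sf) sets flow on bond)
bond 3 →I1  (prefer integral on I1)
bond 2 →J3  (1-jn J3 has f-setter on 3)
bond 5 →J1  (C1 outputs effort q/C1)
bond 0 →GY1  (J1: last free bond brings flow in)
bond 1 →GY1  (through GY1, causality inverts; strokes same side of GY1)
bond 6 →J2  (only one effort-in slot at J2)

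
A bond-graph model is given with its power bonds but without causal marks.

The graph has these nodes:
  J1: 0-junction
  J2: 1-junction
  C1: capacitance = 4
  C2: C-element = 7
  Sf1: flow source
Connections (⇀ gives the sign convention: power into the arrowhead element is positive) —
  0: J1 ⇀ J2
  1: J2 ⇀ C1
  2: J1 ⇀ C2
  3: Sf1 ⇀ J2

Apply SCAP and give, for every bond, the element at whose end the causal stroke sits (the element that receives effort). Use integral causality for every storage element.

b0 stroke→J2
b1 stroke→J2
b2 stroke→J1
b3 stroke→Sf1

β3 stroke→Sf1  (Sf1 (Sf) sets flow on bond)
β0 stroke→J2  (J2 flow already set via bond 3)
β1 stroke→J2  (1-jn J2 has f-setter on 3)
β2 stroke→J1  (J1 needs exactly one e-in)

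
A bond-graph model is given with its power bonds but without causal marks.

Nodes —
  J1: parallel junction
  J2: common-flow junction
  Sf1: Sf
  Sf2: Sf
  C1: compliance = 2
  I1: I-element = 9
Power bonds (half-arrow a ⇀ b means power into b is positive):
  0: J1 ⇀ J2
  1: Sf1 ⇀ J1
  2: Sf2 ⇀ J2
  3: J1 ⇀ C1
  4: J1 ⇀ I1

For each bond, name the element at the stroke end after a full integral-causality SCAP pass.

bond 1 stroke at Sf1  (source Sf1 imposes f)
bond 2 stroke at Sf2  (Sf2 fixes flow; stroke at Sf2)
bond 0 stroke at J2  (J2 flow already set via bond 2)
bond 3 stroke at J1  (C1 integral (e out))
bond 4 stroke at I1  (J1: bond 3 brought effort, rest push out)

bond 0 |J2
bond 1 |Sf1
bond 2 |Sf2
bond 3 |J1
bond 4 |I1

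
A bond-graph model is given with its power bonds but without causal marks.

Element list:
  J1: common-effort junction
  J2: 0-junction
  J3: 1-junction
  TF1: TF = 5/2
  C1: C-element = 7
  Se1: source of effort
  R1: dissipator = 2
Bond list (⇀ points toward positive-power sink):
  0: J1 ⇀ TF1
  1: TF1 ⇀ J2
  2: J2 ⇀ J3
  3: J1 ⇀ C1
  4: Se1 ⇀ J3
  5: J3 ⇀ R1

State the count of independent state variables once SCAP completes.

1  (C1 all integral)

b4 →J3  (source Se1 imposes e)
b3 →J1  (C1 integral (e out))
b0 →TF1  (0-jn J1 has e-setter on 3)
b1 →J2  (TF1: transformer flips bond 0)
b2 →J3  (J2: bond 1 brought effort, rest push out)
b5 →R1  (only one flow-in slot at J3)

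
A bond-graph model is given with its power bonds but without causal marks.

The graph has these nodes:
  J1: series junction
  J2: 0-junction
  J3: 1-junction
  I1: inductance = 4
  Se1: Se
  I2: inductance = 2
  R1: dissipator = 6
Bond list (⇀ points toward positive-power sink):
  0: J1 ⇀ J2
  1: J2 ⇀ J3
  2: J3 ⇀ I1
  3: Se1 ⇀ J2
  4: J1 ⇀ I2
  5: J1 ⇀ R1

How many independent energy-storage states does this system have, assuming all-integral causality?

#3 →J2  (Se1: effort source, stroke at far end)
#0 →J1  (J2 effort already set via bond 3)
#1 →J3  (J2 effort already set via bond 3)
#2 →I1  (J3 needs exactly one f-in)
#4 →I2  (I2 outputs flow p/I2)
#5 →J1  (1-jn J1 has f-setter on 4)

2  (I1, I2 all integral)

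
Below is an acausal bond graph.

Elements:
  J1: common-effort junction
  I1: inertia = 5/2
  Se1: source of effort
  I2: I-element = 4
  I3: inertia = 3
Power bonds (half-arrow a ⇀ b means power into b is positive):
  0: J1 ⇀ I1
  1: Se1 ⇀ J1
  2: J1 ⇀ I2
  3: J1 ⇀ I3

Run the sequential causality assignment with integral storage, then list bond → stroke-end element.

β1 |J1  (Se1 fixes effort; stroke away)
β0 |I1  (common-e at J1 fixed by 1)
β2 |I2  (common-e at J1 fixed by 1)
β3 |I3  (common-e at J1 fixed by 1)

bond 0 |I1
bond 1 |J1
bond 2 |I2
bond 3 |I3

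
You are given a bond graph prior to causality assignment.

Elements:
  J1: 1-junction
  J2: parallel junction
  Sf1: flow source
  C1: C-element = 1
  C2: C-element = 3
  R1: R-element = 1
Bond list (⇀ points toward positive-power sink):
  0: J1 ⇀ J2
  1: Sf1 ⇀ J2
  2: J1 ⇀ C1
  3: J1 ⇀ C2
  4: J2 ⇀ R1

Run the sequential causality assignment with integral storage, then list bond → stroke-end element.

bond 0 →J2
bond 1 →Sf1
bond 2 →J1
bond 3 →J1
bond 4 →R1

bond 1 →Sf1  (Sf1 (Sf) sets flow on bond)
bond 2 →J1  (prefer integral on C1)
bond 3 →J1  (prefer integral on C2)
bond 0 →J2  (J1: last free bond brings flow in)
bond 4 →R1  (J2: bond 0 brought effort, rest push out)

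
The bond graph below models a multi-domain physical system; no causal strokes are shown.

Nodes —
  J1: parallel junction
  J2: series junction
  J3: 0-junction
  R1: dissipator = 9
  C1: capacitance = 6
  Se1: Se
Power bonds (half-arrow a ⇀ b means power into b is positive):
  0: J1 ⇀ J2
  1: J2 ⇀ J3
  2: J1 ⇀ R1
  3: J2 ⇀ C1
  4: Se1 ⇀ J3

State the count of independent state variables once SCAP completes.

bond 4 stroke→J3  (Se1 fixes effort; stroke away)
bond 1 stroke→J2  (common-e at J3 fixed by 4)
bond 3 stroke→J2  (prefer integral on C1)
bond 0 stroke→J1  (J2 needs exactly one f-in)
bond 2 stroke→R1  (0-jn J1 has e-setter on 0)

1  (C1 all integral)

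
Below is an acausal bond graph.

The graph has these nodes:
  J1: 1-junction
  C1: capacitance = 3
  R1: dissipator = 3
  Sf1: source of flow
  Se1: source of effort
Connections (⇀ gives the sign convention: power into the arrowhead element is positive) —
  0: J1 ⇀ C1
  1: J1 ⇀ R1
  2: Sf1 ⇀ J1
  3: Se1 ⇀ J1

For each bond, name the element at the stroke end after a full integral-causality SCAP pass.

β2 stroke at Sf1  (Sf1: flow source, stroke at near end)
β3 stroke at J1  (Se1: effort source, stroke at far end)
β0 stroke at J1  (common-f at J1 fixed by 2)
β1 stroke at J1  (J1 flow already set via bond 2)

b0 stroke→J1
b1 stroke→J1
b2 stroke→Sf1
b3 stroke→J1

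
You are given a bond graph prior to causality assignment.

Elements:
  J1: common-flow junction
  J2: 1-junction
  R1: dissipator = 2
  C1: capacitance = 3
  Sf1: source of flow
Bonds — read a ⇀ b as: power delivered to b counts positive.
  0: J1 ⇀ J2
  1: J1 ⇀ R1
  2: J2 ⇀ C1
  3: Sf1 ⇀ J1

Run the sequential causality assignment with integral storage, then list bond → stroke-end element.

bond 0 stroke→J1
bond 1 stroke→J1
bond 2 stroke→J2
bond 3 stroke→Sf1

#3 |Sf1  (Sf1 (Sf) sets flow on bond)
#0 |J1  (1-jn J1 has f-setter on 3)
#1 |J1  (J1 flow already set via bond 3)
#2 |J2  (J2: bond 0 brought flow, rest push out)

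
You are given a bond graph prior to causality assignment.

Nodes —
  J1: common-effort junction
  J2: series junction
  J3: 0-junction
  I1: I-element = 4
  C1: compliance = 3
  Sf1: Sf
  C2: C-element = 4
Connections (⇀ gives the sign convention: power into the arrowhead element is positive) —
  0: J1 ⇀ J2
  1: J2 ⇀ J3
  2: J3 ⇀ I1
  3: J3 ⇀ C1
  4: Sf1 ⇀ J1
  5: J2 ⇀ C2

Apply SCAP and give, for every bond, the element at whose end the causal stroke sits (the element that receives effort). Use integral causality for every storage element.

b0 stroke→J1
b1 stroke→J2
b2 stroke→I1
b3 stroke→J3
b4 stroke→Sf1
b5 stroke→J2

bond 4 stroke at Sf1  (Sf1: flow source, stroke at near end)
bond 0 stroke at J1  (J1 needs exactly one e-in)
bond 1 stroke at J2  (J2: bond 0 brought flow, rest push out)
bond 5 stroke at J2  (J2 flow already set via bond 0)
bond 2 stroke at I1  (I1: I, integral causality)
bond 3 stroke at J3  (J3 needs exactly one e-in)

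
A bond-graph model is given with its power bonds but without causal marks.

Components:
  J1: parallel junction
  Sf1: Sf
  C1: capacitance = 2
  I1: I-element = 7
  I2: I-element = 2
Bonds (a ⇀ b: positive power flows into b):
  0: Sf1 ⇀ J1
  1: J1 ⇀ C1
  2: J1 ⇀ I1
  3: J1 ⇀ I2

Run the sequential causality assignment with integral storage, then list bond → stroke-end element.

#0 →Sf1  (source Sf1 imposes f)
#1 →J1  (C1 integral (e out))
#2 →I1  (0-jn J1 has e-setter on 1)
#3 →I2  (J1 effort already set via bond 1)

β0 stroke→Sf1
β1 stroke→J1
β2 stroke→I1
β3 stroke→I2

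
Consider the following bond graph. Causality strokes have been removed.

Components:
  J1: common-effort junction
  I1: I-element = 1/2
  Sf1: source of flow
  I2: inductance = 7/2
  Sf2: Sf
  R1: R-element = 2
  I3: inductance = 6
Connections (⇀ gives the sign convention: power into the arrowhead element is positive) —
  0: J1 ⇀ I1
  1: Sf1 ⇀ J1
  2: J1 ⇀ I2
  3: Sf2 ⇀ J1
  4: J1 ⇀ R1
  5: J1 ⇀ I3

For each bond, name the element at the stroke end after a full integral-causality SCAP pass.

b1 →Sf1  (source Sf1 imposes f)
b3 →Sf2  (source Sf2 imposes f)
b0 →I1  (I1 integral (f out))
b2 →I2  (I2 integral (f out))
b5 →I3  (I3 integral (f out))
b4 →J1  (J1: last free bond brings effort in)

bond 0 stroke→I1
bond 1 stroke→Sf1
bond 2 stroke→I2
bond 3 stroke→Sf2
bond 4 stroke→J1
bond 5 stroke→I3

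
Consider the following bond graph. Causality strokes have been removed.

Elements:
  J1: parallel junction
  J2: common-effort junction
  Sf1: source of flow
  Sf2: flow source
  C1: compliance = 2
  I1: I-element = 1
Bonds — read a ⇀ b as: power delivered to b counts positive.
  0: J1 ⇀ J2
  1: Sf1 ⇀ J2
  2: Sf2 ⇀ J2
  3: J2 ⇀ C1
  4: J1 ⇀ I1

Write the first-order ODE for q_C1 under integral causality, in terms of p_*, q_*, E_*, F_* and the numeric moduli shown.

dq_C1/dt = F_Sf1 + F_Sf2 - p_I1

b1 stroke→Sf1  (Sf1: flow source, stroke at near end)
b2 stroke→Sf2  (Sf2: flow source, stroke at near end)
b3 stroke→J2  (C1 outputs effort q/C1)
b0 stroke→J1  (0-jn J2 has e-setter on 3)
b4 stroke→I1  (0-jn J1 has e-setter on 0)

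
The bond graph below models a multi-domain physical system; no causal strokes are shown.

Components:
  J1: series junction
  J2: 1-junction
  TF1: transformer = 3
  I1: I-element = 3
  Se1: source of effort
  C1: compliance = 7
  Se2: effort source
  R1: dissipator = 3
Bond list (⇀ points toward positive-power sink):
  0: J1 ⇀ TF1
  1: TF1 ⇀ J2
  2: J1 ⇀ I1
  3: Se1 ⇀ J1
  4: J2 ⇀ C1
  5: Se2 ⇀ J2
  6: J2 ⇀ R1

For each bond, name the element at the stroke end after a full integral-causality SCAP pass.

β3 stroke→J1  (Se1 (Se) sets effort on bond)
β5 stroke→J2  (Se2 (Se) sets effort on bond)
β2 stroke→I1  (I1: I, integral causality)
β0 stroke→J1  (J1 flow already set via bond 2)
β1 stroke→TF1  (TF1: transformer flips bond 0)
β4 stroke→J2  (1-jn J2 has f-setter on 1)
β6 stroke→J2  (1-jn J2 has f-setter on 1)

#0 stroke at J1
#1 stroke at TF1
#2 stroke at I1
#3 stroke at J1
#4 stroke at J2
#5 stroke at J2
#6 stroke at J2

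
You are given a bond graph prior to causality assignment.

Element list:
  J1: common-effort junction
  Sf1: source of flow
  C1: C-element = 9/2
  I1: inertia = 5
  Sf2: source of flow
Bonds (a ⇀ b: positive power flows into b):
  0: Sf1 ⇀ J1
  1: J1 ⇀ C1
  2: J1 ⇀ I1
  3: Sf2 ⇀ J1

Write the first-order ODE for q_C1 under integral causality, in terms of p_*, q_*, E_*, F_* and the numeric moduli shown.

b0 →Sf1  (Sf1 (Sf) sets flow on bond)
b3 →Sf2  (Sf2: flow source, stroke at near end)
b1 →J1  (prefer integral on C1)
b2 →I1  (common-e at J1 fixed by 1)

dq_C1/dt = F_Sf1 + F_Sf2 - p_I1/5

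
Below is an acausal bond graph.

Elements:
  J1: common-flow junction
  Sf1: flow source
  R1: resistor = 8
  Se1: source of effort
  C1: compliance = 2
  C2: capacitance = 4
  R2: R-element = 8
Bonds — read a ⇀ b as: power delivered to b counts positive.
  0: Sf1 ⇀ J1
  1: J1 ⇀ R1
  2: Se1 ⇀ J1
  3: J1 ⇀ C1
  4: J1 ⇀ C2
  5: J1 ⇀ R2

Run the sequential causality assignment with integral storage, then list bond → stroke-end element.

#0 stroke at Sf1
#1 stroke at J1
#2 stroke at J1
#3 stroke at J1
#4 stroke at J1
#5 stroke at J1

β0 →Sf1  (source Sf1 imposes f)
β2 →J1  (Se1 (Se) sets effort on bond)
β1 →J1  (1-jn J1 has f-setter on 0)
β3 →J1  (J1: bond 0 brought flow, rest push out)
β4 →J1  (common-f at J1 fixed by 0)
β5 →J1  (common-f at J1 fixed by 0)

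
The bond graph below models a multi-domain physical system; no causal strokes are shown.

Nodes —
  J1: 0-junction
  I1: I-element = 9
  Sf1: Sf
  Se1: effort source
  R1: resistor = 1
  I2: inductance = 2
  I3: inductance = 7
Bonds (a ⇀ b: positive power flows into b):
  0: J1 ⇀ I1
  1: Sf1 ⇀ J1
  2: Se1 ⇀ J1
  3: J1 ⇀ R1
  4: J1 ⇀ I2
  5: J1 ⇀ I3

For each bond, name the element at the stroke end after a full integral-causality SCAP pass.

β1 stroke→Sf1  (Sf1 fixes flow; stroke at Sf1)
β2 stroke→J1  (source Se1 imposes e)
β0 stroke→I1  (J1: bond 2 brought effort, rest push out)
β3 stroke→R1  (common-e at J1 fixed by 2)
β4 stroke→I2  (common-e at J1 fixed by 2)
β5 stroke→I3  (common-e at J1 fixed by 2)

bond 0 stroke→I1
bond 1 stroke→Sf1
bond 2 stroke→J1
bond 3 stroke→R1
bond 4 stroke→I2
bond 5 stroke→I3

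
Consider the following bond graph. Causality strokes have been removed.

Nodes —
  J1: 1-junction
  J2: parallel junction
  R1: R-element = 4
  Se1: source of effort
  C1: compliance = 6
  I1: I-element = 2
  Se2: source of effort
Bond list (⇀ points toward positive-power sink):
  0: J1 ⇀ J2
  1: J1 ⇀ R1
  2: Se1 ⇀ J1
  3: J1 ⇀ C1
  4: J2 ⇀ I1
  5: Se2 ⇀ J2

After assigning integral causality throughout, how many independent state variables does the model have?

#2 |J1  (source Se1 imposes e)
#5 |J2  (Se2 fixes effort; stroke away)
#0 |J1  (common-e at J2 fixed by 5)
#4 |I1  (J2: bond 5 brought effort, rest push out)
#3 |J1  (prefer integral on C1)
#1 |R1  (J1 needs exactly one f-in)

2  (C1, I1 all integral)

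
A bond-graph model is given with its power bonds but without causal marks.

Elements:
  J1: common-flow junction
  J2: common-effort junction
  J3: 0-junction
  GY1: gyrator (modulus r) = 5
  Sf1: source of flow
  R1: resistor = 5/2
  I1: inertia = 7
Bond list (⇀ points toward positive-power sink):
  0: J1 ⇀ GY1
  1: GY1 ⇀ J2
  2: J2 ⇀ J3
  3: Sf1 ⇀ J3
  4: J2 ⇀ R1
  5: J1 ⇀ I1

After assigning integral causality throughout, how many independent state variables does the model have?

1  (I1 all integral)

b3 |Sf1  (Sf1: flow source, stroke at near end)
b2 |J3  (J3: last free bond brings effort in)
b5 |I1  (prefer integral on I1)
b0 |J1  (1-jn J1 has f-setter on 5)
b1 |J2  (GY1 both-in/both-out from 0)
b4 |R1  (J2: bond 1 brought effort, rest push out)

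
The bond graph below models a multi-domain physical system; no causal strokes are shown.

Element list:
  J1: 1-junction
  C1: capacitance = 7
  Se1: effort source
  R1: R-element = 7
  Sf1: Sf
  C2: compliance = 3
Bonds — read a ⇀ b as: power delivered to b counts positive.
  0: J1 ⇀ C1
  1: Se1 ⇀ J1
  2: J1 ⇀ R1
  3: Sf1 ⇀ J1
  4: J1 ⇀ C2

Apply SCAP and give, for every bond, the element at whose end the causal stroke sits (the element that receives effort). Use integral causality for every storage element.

β1 stroke at J1  (Se1: effort source, stroke at far end)
β3 stroke at Sf1  (Sf1: flow source, stroke at near end)
β0 stroke at J1  (common-f at J1 fixed by 3)
β2 stroke at J1  (J1: bond 3 brought flow, rest push out)
β4 stroke at J1  (common-f at J1 fixed by 3)

β0 stroke→J1
β1 stroke→J1
β2 stroke→J1
β3 stroke→Sf1
β4 stroke→J1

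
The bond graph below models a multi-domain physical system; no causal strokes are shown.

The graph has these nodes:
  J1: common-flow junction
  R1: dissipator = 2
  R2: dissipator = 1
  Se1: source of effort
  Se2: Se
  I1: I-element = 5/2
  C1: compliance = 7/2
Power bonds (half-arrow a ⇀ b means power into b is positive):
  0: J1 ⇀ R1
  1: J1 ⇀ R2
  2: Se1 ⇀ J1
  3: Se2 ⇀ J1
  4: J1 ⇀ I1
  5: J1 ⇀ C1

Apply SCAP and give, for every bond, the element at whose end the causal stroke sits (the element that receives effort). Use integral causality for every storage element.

bond 2 →J1  (Se1: effort source, stroke at far end)
bond 3 →J1  (source Se2 imposes e)
bond 4 →I1  (prefer integral on I1)
bond 0 →J1  (J1 flow already set via bond 4)
bond 1 →J1  (J1: bond 4 brought flow, rest push out)
bond 5 →J1  (1-jn J1 has f-setter on 4)

b0 stroke→J1
b1 stroke→J1
b2 stroke→J1
b3 stroke→J1
b4 stroke→I1
b5 stroke→J1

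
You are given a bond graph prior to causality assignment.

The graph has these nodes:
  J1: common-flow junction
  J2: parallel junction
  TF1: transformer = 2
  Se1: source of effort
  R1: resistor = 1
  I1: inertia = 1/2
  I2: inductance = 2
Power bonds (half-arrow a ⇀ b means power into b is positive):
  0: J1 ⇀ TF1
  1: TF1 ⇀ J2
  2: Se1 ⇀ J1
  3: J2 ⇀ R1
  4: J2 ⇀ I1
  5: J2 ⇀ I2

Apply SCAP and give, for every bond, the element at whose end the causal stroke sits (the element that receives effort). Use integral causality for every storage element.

#2 stroke→J1  (source Se1 imposes e)
#0 stroke→TF1  (only one flow-in slot at J1)
#1 stroke→J2  (through TF1, causality passes straight; one stroke at TF1)
#3 stroke→R1  (0-jn J2 has e-setter on 1)
#4 stroke→I1  (J2 effort already set via bond 1)
#5 stroke→I2  (0-jn J2 has e-setter on 1)

β0 →TF1
β1 →J2
β2 →J1
β3 →R1
β4 →I1
β5 →I2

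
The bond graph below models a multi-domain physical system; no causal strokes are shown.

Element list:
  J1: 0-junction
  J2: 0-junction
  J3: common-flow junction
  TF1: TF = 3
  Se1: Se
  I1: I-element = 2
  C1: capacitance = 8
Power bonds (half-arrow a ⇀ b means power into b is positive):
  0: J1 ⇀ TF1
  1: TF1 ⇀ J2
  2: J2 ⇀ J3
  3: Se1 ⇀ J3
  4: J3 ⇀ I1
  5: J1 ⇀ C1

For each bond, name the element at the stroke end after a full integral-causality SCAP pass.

bond 3 stroke→J3  (Se1 (Se) sets effort on bond)
bond 4 stroke→I1  (I1: I, integral causality)
bond 2 stroke→J3  (J3: bond 4 brought flow, rest push out)
bond 1 stroke→J2  (only one effort-in slot at J2)
bond 0 stroke→TF1  (TF1: transformer flips bond 1)
bond 5 stroke→J1  (J1: last free bond brings effort in)

b0 stroke→TF1
b1 stroke→J2
b2 stroke→J3
b3 stroke→J3
b4 stroke→I1
b5 stroke→J1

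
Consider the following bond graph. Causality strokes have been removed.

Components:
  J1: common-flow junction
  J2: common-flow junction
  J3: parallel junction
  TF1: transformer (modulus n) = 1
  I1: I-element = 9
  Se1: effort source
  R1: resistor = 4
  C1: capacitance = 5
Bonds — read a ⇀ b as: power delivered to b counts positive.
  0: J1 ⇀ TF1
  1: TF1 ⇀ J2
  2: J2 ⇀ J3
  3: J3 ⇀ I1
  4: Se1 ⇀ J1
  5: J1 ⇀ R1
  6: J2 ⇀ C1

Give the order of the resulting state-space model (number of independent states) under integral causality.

β4 |J1  (Se1: effort source, stroke at far end)
β3 |I1  (I1 outputs flow p/I1)
β2 |J3  (closing 0-jn rule on J3)
β1 |J2  (J2 flow already set via bond 2)
β6 |J2  (J2: bond 2 brought flow, rest push out)
β0 |TF1  (TF1: transformer flips bond 1)
β5 |J1  (J1 flow already set via bond 0)

2  (C1, I1 all integral)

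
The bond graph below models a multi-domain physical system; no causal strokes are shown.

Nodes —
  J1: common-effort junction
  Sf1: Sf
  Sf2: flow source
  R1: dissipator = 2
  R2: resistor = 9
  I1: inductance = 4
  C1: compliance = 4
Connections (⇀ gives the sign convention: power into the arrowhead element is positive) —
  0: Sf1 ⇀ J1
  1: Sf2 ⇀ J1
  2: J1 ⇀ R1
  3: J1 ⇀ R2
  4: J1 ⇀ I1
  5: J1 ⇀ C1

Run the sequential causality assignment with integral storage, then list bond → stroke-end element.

b0 stroke at Sf1  (Sf1: flow source, stroke at near end)
b1 stroke at Sf2  (Sf2 fixes flow; stroke at Sf2)
b4 stroke at I1  (prefer integral on I1)
b5 stroke at J1  (C1 integral (e out))
b2 stroke at R1  (0-jn J1 has e-setter on 5)
b3 stroke at R2  (0-jn J1 has e-setter on 5)

b0 →Sf1
b1 →Sf2
b2 →R1
b3 →R2
b4 →I1
b5 →J1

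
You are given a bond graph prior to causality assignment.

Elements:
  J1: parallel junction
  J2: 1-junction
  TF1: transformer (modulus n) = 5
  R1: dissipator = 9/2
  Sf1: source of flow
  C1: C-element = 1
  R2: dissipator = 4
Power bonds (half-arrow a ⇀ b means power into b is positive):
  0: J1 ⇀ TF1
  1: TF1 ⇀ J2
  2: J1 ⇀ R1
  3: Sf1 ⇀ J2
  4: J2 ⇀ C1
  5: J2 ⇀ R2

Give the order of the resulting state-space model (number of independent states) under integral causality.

1  (C1 all integral)

b3 →Sf1  (source Sf1 imposes f)
b1 →J2  (1-jn J2 has f-setter on 3)
b4 →J2  (J2: bond 3 brought flow, rest push out)
b5 →J2  (J2 flow already set via bond 3)
b0 →TF1  (through TF1, causality passes straight; one stroke at TF1)
b2 →J1  (only one effort-in slot at J1)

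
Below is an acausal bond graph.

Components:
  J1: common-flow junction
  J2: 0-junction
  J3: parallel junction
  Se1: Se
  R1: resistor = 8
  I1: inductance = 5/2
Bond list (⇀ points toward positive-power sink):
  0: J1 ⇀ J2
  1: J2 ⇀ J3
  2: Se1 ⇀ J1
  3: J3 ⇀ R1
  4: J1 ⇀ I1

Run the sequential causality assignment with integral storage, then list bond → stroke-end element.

#0 |J1
#1 |J2
#2 |J1
#3 |J3
#4 |I1

#2 |J1  (source Se1 imposes e)
#4 |I1  (I1 integral (f out))
#0 |J1  (J1: bond 4 brought flow, rest push out)
#1 |J2  (only one effort-in slot at J2)
#3 |J3  (J3 needs exactly one e-in)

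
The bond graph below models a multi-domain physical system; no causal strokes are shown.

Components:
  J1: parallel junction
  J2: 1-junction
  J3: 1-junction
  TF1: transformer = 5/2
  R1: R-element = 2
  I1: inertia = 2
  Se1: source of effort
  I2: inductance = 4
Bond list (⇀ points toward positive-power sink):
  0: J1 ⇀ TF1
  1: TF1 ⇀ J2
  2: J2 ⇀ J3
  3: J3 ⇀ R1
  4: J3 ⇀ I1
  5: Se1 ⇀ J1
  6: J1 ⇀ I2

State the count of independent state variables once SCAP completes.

bond 5 |J1  (Se1 fixes effort; stroke away)
bond 0 |TF1  (0-jn J1 has e-setter on 5)
bond 6 |I2  (0-jn J1 has e-setter on 5)
bond 1 |J2  (TF1 one-in-one-out from 0)
bond 2 |J3  (closing 1-jn rule on J2)
bond 4 |I1  (I1: I, integral causality)
bond 3 |J3  (1-jn J3 has f-setter on 4)

2  (I1, I2 all integral)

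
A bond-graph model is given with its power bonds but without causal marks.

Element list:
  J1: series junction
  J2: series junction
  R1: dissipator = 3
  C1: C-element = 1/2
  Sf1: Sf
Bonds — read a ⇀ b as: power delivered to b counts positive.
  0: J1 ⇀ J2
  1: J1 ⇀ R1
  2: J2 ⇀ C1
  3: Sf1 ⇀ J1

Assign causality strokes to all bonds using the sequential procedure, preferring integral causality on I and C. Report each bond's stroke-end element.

#3 |Sf1  (Sf1: flow source, stroke at near end)
#0 |J1  (common-f at J1 fixed by 3)
#1 |J1  (1-jn J1 has f-setter on 3)
#2 |J2  (J2 flow already set via bond 0)

β0 |J1
β1 |J1
β2 |J2
β3 |Sf1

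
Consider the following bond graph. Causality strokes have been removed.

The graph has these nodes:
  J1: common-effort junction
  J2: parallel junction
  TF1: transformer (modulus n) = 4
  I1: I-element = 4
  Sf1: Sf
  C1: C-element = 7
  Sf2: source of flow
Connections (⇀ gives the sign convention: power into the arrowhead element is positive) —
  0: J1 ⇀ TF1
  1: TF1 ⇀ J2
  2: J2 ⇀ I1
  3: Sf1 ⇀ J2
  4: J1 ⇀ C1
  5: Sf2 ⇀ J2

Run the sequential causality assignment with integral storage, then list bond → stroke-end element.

#3 |Sf1  (Sf1 fixes flow; stroke at Sf1)
#5 |Sf2  (Sf2 fixes flow; stroke at Sf2)
#2 |I1  (I1 integral (f out))
#1 |J2  (only one effort-in slot at J2)
#0 |TF1  (TF1 one-in-one-out from 1)
#4 |J1  (J1: last free bond brings effort in)

#0 →TF1
#1 →J2
#2 →I1
#3 →Sf1
#4 →J1
#5 →Sf2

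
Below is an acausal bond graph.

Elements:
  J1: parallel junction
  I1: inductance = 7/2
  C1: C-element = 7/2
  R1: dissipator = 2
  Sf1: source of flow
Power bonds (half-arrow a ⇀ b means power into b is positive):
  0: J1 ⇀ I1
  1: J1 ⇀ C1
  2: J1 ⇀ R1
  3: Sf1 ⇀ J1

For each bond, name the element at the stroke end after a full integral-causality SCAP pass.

#3 |Sf1  (Sf1 fixes flow; stroke at Sf1)
#0 |I1  (prefer integral on I1)
#1 |J1  (C1 outputs effort q/C1)
#2 |R1  (common-e at J1 fixed by 1)

bond 0 stroke at I1
bond 1 stroke at J1
bond 2 stroke at R1
bond 3 stroke at Sf1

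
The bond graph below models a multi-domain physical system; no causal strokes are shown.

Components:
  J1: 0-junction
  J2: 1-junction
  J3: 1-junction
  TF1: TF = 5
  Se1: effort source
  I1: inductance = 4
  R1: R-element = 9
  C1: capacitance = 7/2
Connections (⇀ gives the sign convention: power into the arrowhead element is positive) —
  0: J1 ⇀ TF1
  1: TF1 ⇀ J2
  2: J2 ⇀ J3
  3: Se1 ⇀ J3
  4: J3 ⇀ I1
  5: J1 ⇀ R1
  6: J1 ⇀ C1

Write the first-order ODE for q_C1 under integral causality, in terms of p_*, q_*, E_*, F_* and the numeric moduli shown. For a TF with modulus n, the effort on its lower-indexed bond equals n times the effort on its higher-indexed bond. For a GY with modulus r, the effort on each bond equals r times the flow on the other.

dq_C1/dt = -p_I1/20 - 2*q_C1/63

bond 3 |J3  (Se1 (Se) sets effort on bond)
bond 4 |I1  (prefer integral on I1)
bond 2 |J3  (J3: bond 4 brought flow, rest push out)
bond 1 |J2  (1-jn J2 has f-setter on 2)
bond 0 |TF1  (through TF1, causality passes straight; one stroke at TF1)
bond 6 |J1  (C1 integral (e out))
bond 5 |R1  (J1: bond 6 brought effort, rest push out)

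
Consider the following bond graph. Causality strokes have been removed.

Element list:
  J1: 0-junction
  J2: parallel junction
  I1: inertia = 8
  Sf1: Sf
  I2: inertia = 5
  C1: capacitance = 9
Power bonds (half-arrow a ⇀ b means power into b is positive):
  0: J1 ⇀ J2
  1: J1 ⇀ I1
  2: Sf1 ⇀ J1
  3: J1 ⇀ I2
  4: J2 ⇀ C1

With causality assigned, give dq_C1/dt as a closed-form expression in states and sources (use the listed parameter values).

#2 →Sf1  (Sf1: flow source, stroke at near end)
#1 →I1  (I1 outputs flow p/I1)
#3 →I2  (I2 outputs flow p/I2)
#0 →J1  (J1: last free bond brings effort in)
#4 →J2  (J2: last free bond brings effort in)

dq_C1/dt = F_Sf1 - p_I1/8 - p_I2/5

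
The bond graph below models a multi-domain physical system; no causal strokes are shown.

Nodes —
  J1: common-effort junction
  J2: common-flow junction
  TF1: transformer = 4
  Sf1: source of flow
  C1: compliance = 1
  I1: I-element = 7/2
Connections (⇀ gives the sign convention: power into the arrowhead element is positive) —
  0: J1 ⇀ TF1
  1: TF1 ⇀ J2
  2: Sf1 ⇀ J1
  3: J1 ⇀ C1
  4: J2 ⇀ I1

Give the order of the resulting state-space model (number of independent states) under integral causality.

#2 stroke→Sf1  (Sf1 (Sf) sets flow on bond)
#3 stroke→J1  (C1 outputs effort q/C1)
#0 stroke→TF1  (J1: bond 3 brought effort, rest push out)
#1 stroke→J2  (TF1 one-in-one-out from 0)
#4 stroke→I1  (closing 1-jn rule on J2)

2  (C1, I1 all integral)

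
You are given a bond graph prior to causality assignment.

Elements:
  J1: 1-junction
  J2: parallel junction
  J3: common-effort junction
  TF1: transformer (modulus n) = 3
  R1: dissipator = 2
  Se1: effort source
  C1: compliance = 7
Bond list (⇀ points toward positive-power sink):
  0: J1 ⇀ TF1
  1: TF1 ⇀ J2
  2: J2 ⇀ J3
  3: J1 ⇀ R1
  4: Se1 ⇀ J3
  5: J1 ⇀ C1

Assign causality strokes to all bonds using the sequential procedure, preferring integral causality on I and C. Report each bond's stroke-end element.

bond 4 →J3  (Se1 (Se) sets effort on bond)
bond 2 →J2  (J3: bond 4 brought effort, rest push out)
bond 1 →TF1  (common-e at J2 fixed by 2)
bond 0 →J1  (TF1 one-in-one-out from 1)
bond 5 →J1  (C1 integral (e out))
bond 3 →R1  (closing 1-jn rule on J1)

bond 0 →J1
bond 1 →TF1
bond 2 →J2
bond 3 →R1
bond 4 →J3
bond 5 →J1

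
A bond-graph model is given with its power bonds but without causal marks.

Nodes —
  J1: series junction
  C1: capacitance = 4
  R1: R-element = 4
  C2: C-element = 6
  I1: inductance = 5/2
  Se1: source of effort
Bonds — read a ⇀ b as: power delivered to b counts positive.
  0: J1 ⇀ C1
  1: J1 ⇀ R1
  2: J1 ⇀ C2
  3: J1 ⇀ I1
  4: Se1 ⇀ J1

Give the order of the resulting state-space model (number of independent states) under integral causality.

#4 stroke→J1  (Se1 (Se) sets effort on bond)
#0 stroke→J1  (C1: C, integral causality)
#2 stroke→J1  (C2 outputs effort q/C2)
#3 stroke→I1  (prefer integral on I1)
#1 stroke→J1  (J1 flow already set via bond 3)

3  (C1, C2, I1 all integral)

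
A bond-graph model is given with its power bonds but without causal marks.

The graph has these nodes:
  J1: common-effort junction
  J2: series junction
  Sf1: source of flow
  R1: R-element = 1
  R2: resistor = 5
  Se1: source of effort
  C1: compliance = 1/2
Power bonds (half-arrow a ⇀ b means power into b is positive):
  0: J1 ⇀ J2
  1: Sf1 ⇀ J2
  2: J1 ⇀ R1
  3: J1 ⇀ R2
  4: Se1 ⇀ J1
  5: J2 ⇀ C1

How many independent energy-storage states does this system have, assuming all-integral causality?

#1 →Sf1  (Sf1: flow source, stroke at near end)
#4 →J1  (Se1 fixes effort; stroke away)
#0 →J2  (J1 effort already set via bond 4)
#2 →R1  (common-e at J1 fixed by 4)
#3 →R2  (common-e at J1 fixed by 4)
#5 →J2  (J2 flow already set via bond 1)

1  (C1 all integral)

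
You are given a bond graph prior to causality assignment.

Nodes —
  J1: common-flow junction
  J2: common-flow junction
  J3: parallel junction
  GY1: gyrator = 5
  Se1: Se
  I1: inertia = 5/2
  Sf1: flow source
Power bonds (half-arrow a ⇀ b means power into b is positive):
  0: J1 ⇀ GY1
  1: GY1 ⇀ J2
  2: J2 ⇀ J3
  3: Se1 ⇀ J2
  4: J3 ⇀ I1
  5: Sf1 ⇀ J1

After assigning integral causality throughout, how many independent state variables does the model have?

1  (I1 all integral)

#3 stroke at J2  (source Se1 imposes e)
#5 stroke at Sf1  (Sf1 fixes flow; stroke at Sf1)
#0 stroke at J1  (1-jn J1 has f-setter on 5)
#1 stroke at J2  (GY1 both-in/both-out from 0)
#2 stroke at J3  (J2: last free bond brings flow in)
#4 stroke at I1  (J3 effort already set via bond 2)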